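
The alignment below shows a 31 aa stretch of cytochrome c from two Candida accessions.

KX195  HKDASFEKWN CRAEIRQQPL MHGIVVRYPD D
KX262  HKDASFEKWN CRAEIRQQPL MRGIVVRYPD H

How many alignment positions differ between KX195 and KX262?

2

Mismatches occur at site 22 (H↔R), site 31 (D↔H).
That gives 2 mismatches out of 31 aligned sites, so the Hamming distance is 2.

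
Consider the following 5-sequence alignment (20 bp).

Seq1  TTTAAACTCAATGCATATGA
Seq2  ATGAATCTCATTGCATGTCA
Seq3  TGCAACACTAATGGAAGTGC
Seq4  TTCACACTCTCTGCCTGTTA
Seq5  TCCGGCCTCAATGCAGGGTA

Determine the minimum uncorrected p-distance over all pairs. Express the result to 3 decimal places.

Pairwise Hamming distances:
  Seq1 vs Seq2: 6
  Seq1 vs Seq3: 10
  Seq1 vs Seq4: 7
  Seq1 vs Seq5: 9
  Seq2 vs Seq3: 12
  Seq2 vs Seq4: 8
  Seq2 vs Seq5: 10
  Seq3 vs Seq4: 13
  Seq3 vs Seq5: 11
  Seq4 vs Seq5: 9
The smallest is 6 mismatches, between Seq1 and Seq2; p = 6/20 = 0.300.

0.300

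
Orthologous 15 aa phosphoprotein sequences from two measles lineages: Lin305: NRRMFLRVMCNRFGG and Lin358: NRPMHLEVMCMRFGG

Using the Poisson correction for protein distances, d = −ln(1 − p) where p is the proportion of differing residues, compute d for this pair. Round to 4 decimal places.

0.3102

Differing sites — 3:R/P; 5:F/H; 7:R/E; 11:N/M.
p = 4/15 = 0.266667.
d = −ln(1 − 0.266667) = −ln(0.733333) = 0.3102.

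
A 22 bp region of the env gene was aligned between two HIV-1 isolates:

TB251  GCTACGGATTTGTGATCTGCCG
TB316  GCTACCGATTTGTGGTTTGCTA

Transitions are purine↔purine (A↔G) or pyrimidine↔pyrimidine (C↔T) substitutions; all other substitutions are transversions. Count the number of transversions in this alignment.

1

Mismatches occur at site 6 (G↔C, transversion), site 15 (A↔G, transition), site 17 (C↔T, transition), site 21 (C↔T, transition), site 22 (G↔A, transition).
Of the 5 differences, 4 transitions and 1 transversion, so the answer is 1.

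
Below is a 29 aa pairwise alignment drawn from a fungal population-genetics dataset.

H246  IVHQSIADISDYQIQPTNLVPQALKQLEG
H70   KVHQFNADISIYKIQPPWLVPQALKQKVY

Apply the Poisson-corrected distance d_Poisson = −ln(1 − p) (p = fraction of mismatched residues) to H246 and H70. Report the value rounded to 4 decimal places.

Mismatches occur at site 1 (I/K), site 5 (S/F), site 6 (I/N), site 11 (D/I), site 13 (Q/K), site 17 (T/P), site 18 (N/W), site 27 (L/K), site 28 (E/V), site 29 (G/Y).
p = 10/29 = 0.344828.
d = −ln(1 − 0.344828) = −ln(0.655172) = 0.4229.

0.4229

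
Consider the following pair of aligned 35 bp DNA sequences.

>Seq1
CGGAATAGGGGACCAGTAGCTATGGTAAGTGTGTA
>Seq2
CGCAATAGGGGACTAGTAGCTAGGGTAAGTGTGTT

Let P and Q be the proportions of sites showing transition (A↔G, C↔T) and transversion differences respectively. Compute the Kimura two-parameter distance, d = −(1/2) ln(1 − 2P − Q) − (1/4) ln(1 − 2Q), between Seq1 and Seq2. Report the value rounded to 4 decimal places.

Mismatches occur at site 3 (G↔C, transversion), site 14 (C↔T, transition), site 23 (T↔G, transversion), site 35 (A↔T, transversion).
Of the 4 differences, 1 transition and 3 transversions over 35 sites: P = 1/35 = 0.028571, Q = 3/35 = 0.085714.
d = −0.5·ln(0.857144) − 0.25·ln(0.828572) = −0.5·(-0.154149) − 0.25·(-0.188052) = 0.1241.

0.1241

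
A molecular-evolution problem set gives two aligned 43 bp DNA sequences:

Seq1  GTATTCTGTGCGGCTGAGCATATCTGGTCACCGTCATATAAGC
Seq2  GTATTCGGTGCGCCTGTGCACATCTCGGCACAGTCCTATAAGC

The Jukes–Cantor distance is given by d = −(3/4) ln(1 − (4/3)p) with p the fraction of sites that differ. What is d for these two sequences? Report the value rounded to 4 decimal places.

The sequences differ at positions 7 (T/G), 13 (G/C), 17 (A/T), 21 (T/C), 26 (G/C), 28 (T/G), 32 (C/A), 36 (A/C).
p = 8/43 = 0.186047.
d = −0.75 · ln(1 − (4/3)·0.186047) = −0.75 · ln(0.751937) = −0.75 · (-0.285103) = 0.2138.

0.2138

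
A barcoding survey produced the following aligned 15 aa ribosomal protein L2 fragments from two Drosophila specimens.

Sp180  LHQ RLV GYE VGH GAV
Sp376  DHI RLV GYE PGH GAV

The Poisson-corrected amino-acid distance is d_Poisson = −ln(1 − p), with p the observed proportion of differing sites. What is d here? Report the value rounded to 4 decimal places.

Differing sites — 1:L/D; 3:Q/I; 10:V/P.
p = 3/15 = 0.200000.
d = −ln(1 − 0.200000) = −ln(0.800000) = 0.2231.

0.2231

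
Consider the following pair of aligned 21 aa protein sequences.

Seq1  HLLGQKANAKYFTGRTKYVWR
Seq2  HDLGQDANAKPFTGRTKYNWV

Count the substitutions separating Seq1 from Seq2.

5

The sequences differ at positions 2 (L/D), 6 (K/D), 11 (Y/P), 19 (V/N), 21 (R/V).
That gives 5 mismatches out of 21 aligned sites, so the Hamming distance is 5.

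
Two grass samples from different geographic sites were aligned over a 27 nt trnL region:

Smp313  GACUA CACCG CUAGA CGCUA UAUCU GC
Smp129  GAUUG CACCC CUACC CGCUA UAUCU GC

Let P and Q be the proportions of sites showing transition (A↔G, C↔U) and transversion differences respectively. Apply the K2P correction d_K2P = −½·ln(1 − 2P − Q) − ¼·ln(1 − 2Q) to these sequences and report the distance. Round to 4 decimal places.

0.2129

Mismatches occur at site 3 (C→U, transition), site 5 (A→G, transition), site 10 (G→C, transversion), site 14 (G→C, transversion), site 15 (A→C, transversion).
Of the 5 differences, 2 transitions and 3 transversions over 27 sites: P = 2/27 = 0.074074, Q = 3/27 = 0.111111.
d = −0.5·ln(0.740741) − 0.25·ln(0.777778) = −0.5·(-0.300104) − 0.25·(-0.251314) = 0.2129.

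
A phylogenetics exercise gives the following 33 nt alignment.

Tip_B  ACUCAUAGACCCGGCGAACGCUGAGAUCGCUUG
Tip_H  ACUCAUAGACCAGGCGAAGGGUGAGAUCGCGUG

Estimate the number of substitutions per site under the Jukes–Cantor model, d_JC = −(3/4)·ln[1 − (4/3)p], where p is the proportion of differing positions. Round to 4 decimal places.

0.1322

Differing sites — 12:C/A; 19:C/G; 21:C/G; 31:U/G.
p = 4/33 = 0.121212.
d = −0.75 · ln(1 − (4/3)·0.121212) = −0.75 · ln(0.838384) = −0.75 · (-0.176279) = 0.1322.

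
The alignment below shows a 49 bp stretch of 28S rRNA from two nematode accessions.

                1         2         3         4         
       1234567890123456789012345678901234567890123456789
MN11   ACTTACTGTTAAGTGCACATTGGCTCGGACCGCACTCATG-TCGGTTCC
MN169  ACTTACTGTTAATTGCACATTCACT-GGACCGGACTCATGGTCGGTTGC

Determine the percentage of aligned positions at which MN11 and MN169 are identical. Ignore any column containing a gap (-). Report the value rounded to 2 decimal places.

89.36%

Excluding the 2 gap columns leaves 47 comparable sites.
The sequences differ at positions 13 (G/T), 22 (G/C), 23 (G/A), 33 (C/G), 48 (C/G).
42 of the 47 comparable sites match, so the percent identity is 42/47 × 100 = 89.36%.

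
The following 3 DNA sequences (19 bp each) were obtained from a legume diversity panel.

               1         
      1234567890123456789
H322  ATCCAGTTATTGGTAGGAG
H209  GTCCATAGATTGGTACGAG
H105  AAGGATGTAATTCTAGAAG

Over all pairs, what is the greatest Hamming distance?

Pairwise Hamming distances:
  H322 vs H209: 5
  H322 vs H105: 9
  H209 vs H105: 11
The largest is 11, between H209 and H105.

11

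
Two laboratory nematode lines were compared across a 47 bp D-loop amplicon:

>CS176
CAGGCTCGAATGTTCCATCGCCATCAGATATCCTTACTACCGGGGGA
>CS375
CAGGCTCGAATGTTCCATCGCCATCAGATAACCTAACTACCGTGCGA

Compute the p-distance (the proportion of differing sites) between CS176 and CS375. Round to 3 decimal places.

The sequences differ at positions 31 (T/A), 35 (T/A), 43 (G/T), 45 (G/C).
There are 4 differences over 47 sites, so p = 4/47 = 0.085.

0.085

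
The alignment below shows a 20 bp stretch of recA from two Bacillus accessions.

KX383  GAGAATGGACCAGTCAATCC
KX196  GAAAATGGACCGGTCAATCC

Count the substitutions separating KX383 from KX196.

2

Mismatches occur at site 3 (G→A), site 12 (A→G).
That gives 2 mismatches out of 20 aligned sites, so the Hamming distance is 2.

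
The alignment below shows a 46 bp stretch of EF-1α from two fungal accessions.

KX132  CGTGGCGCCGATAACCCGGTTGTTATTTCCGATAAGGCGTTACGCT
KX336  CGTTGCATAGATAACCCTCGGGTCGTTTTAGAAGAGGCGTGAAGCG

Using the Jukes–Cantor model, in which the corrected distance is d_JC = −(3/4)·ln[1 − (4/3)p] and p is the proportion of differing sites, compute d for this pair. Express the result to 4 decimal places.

0.5091

The sequences differ at positions 4 (G/T), 7 (G/A), 8 (C/T), 9 (C/A), 18 (G/T), 19 (G/C), 20 (T/G), 21 (T/G), 24 (T/C), 25 (A/G), 29 (C/T), 30 (C/A), 33 (T/A), 34 (A/G), 41 (T/G), 43 (C/A), 46 (T/G).
p = 17/46 = 0.369565.
d = −0.75 · ln(1 − (4/3)·0.369565) = −0.75 · ln(0.507247) = −0.75 · (-0.678757) = 0.5091.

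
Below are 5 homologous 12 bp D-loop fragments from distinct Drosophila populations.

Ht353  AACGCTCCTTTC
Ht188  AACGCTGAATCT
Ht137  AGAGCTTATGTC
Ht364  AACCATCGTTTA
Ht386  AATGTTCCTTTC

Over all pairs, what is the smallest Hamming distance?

Pairwise Hamming distances:
  Ht353 vs Ht188: 5
  Ht353 vs Ht137: 5
  Ht353 vs Ht364: 4
  Ht353 vs Ht386: 2
  Ht188 vs Ht137: 7
  Ht188 vs Ht364: 7
  Ht188 vs Ht386: 7
  Ht137 vs Ht364: 8
  Ht137 vs Ht386: 6
  Ht364 vs Ht386: 5
The smallest is 2, between Ht353 and Ht386.

2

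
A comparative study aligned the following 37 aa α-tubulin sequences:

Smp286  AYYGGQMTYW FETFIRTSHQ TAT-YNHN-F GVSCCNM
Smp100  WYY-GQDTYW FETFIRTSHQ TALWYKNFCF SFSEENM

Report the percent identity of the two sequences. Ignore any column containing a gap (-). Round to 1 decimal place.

Excluding the 3 gap columns leaves 34 comparable sites.
Mismatches occur at site 1 (A/W), site 7 (M/D), site 23 (T/L), site 26 (N/K), site 27 (H/N), site 28 (N/F), site 31 (G/S), site 32 (V/F), site 34 (C/E), site 35 (C/E).
24 of the 34 comparable sites match, so the percent identity is 24/34 × 100 = 70.6%.

70.6%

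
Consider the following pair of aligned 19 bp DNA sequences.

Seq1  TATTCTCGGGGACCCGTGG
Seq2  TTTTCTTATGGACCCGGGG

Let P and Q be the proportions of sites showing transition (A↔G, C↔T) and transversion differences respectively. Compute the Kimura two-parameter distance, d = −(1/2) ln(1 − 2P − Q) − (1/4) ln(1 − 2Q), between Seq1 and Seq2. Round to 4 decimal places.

0.3246

Differing sites — 2:A/T (Tv); 7:C/T (Ti); 8:G/A (Ti); 9:G/T (Tv); 17:T/G (Tv).
Of the 5 differences, 2 transitions and 3 transversions over 19 sites: P = 2/19 = 0.105263, Q = 3/19 = 0.157895.
d = −0.5·ln(0.631579) − 0.25·ln(0.684210) = −0.5·(-0.459532) − 0.25·(-0.379490) = 0.3246.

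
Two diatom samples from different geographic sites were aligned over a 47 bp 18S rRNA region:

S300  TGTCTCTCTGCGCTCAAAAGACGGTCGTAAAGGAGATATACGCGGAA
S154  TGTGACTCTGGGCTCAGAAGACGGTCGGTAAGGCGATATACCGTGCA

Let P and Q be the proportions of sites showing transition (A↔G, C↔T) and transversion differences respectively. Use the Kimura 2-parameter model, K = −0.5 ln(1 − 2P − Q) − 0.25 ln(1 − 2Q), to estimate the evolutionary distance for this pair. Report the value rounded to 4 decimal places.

0.2860

The sequences differ at positions 4 (C/G, transversion), 5 (T/A, transversion), 11 (C/G, transversion), 17 (A/G, transition), 28 (T/G, transversion), 29 (A/T, transversion), 34 (A/C, transversion), 42 (G/C, transversion), 43 (C/G, transversion), 44 (G/T, transversion), 46 (A/C, transversion).
Of the 11 differences, 1 transition and 10 transversions over 47 sites: P = 1/47 = 0.021277, Q = 10/47 = 0.212766.
d = −0.5·ln(0.744680) − 0.25·ln(0.574468) = −0.5·(-0.294801) − 0.25·(-0.554311) = 0.2860.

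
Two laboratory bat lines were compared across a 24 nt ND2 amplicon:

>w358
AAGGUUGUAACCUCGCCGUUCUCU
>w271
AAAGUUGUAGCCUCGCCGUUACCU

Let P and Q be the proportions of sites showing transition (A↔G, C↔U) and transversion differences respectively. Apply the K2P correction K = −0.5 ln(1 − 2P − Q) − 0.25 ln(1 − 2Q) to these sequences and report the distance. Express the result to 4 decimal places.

Differing sites — 3:G/A (Ti); 10:A/G (Ti); 21:C/A (Tv); 22:U/C (Ti).
Of the 4 differences, 3 transitions and 1 transversion over 24 sites: P = 3/24 = 0.125000, Q = 1/24 = 0.041667.
d = −0.5·ln(0.708333) − 0.25·ln(0.916666) = −0.5·(-0.344841) − 0.25·(-0.087012) = 0.1942.

0.1942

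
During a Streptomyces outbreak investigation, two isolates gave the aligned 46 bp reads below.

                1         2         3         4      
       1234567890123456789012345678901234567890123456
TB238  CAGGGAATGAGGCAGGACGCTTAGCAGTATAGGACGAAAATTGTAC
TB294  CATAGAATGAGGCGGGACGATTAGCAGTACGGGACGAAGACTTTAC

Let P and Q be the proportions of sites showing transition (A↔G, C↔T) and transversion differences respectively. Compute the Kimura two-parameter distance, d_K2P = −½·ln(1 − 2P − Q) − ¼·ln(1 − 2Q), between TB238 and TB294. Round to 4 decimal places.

0.2323

Mismatches occur at site 3 (G/T, transversion), site 4 (G/A, transition), site 14 (A/G, transition), site 20 (C/A, transversion), site 30 (T/C, transition), site 31 (A/G, transition), site 39 (A/G, transition), site 41 (T/C, transition), site 43 (G/T, transversion).
Of the 9 differences, 6 transitions and 3 transversions over 46 sites: P = 6/46 = 0.130435, Q = 3/46 = 0.065217.
d = −0.5·ln(0.673913) − 0.25·ln(0.869566) = −0.5·(-0.394654) − 0.25·(-0.139761) = 0.2323.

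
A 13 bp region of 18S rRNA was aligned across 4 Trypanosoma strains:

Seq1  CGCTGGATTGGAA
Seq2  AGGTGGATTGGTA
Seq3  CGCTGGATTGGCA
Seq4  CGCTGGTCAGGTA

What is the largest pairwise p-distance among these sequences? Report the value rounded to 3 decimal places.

0.385

Pairwise Hamming distances:
  Seq1 vs Seq2: 3
  Seq1 vs Seq3: 1
  Seq1 vs Seq4: 4
  Seq2 vs Seq3: 3
  Seq2 vs Seq4: 5
  Seq3 vs Seq4: 4
The largest is 5 mismatches, between Seq2 and Seq4; p = 5/13 = 0.385.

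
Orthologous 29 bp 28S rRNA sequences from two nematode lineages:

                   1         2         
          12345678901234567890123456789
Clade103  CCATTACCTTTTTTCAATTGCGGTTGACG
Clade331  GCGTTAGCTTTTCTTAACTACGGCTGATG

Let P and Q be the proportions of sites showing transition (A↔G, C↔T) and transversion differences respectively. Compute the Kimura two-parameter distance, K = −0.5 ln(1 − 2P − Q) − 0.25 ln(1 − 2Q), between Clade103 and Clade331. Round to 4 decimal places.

Mismatches occur at site 1 (C↔G, transversion), site 3 (A↔G, transition), site 7 (C↔G, transversion), site 13 (T↔C, transition), site 15 (C↔T, transition), site 18 (T↔C, transition), site 20 (G↔A, transition), site 24 (T↔C, transition), site 28 (C↔T, transition).
Of the 9 differences, 7 transitions and 2 transversions over 29 sites: P = 7/29 = 0.241379, Q = 2/29 = 0.068966.
d = −0.5·ln(0.448276) − 0.25·ln(0.862068) = −0.5·(-0.802346) − 0.25·(-0.148421) = 0.4383.

0.4383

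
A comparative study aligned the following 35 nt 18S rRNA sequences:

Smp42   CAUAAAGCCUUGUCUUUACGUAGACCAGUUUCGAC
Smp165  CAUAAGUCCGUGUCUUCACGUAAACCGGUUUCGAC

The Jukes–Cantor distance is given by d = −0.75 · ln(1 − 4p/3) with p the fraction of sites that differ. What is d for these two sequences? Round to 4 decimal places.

0.1946

Mismatches occur at site 6 (A→G), site 7 (G→U), site 10 (U→G), site 17 (U→C), site 23 (G→A), site 27 (A→G).
p = 6/35 = 0.171429.
d = −0.75 · ln(1 − (4/3)·0.171429) = −0.75 · ln(0.771428) = −0.75 · (-0.259512) = 0.1946.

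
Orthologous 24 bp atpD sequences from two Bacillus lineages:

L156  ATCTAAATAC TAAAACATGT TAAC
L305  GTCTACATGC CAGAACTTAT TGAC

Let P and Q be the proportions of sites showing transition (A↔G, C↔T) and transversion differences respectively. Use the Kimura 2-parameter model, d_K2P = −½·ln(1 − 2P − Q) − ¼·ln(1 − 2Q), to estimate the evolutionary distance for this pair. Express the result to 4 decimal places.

The sequences differ at positions 1 (A/G, transition), 6 (A/C, transversion), 9 (A/G, transition), 11 (T/C, transition), 13 (A/G, transition), 17 (A/T, transversion), 19 (G/A, transition), 22 (A/G, transition).
Of the 8 differences, 6 transitions and 2 transversions over 24 sites: P = 6/24 = 0.250000, Q = 2/24 = 0.083333.
d = −0.5·ln(0.416667) − 0.25·ln(0.833334) = −0.5·(-0.875468) − 0.25·(-0.182321) = 0.4833.

0.4833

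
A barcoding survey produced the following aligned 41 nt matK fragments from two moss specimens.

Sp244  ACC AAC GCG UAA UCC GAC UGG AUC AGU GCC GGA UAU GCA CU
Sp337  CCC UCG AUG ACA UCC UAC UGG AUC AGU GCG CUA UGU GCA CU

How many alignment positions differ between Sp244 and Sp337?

13

Differing sites — 1:A/C; 4:A/U; 5:A/C; 6:C/G; 7:G/A; 8:C/U; 10:U/A; 11:A/C; 16:G/U; 30:C/G; 31:G/C; 32:G/U; 35:A/G.
That gives 13 mismatches out of 41 aligned sites, so the Hamming distance is 13.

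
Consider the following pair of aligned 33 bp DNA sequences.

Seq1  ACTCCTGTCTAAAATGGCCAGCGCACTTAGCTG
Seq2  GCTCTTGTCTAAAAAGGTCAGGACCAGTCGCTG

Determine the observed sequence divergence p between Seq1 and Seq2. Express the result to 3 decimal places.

0.303

The sequences differ at positions 1 (A/G), 5 (C/T), 15 (T/A), 18 (C/T), 22 (C/G), 23 (G/A), 25 (A/C), 26 (C/A), 27 (T/G), 29 (A/C).
There are 10 differences over 33 sites, so p = 10/33 = 0.303.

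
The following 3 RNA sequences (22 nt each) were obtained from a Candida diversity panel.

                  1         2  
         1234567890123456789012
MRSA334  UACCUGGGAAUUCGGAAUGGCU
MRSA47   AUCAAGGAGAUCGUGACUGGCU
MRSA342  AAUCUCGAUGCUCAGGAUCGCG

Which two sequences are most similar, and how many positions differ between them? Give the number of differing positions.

Pairwise Hamming distances:
  MRSA334 vs MRSA47: 10
  MRSA334 vs MRSA342: 11
  MRSA47 vs MRSA342: 15
The smallest is 10, between MRSA334 and MRSA47.

10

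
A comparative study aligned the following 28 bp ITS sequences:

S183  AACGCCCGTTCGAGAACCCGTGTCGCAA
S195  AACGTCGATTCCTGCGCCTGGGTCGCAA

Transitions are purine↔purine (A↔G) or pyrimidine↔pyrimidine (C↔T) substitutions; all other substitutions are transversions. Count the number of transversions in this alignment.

5

Mismatches occur at site 5 (C↔T, transition), site 7 (C↔G, transversion), site 8 (G↔A, transition), site 12 (G↔C, transversion), site 13 (A↔T, transversion), site 15 (A↔C, transversion), site 16 (A↔G, transition), site 19 (C↔T, transition), site 21 (T↔G, transversion).
Of the 9 differences, 4 transitions and 5 transversions, so the answer is 5.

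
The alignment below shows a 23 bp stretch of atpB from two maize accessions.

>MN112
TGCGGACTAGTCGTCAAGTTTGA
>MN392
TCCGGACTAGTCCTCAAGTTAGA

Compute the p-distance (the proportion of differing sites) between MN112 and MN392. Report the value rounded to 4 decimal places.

0.1304

The sequences differ at positions 2 (G/C), 13 (G/C), 21 (T/A).
There are 3 differences over 23 sites, so p = 3/23 = 0.1304.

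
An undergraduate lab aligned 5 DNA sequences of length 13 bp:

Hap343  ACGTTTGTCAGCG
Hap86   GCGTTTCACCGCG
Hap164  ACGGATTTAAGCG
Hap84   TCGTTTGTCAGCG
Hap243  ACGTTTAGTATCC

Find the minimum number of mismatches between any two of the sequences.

1

Pairwise Hamming distances:
  Hap343 vs Hap86: 4
  Hap343 vs Hap164: 4
  Hap343 vs Hap84: 1
  Hap343 vs Hap243: 5
  Hap86 vs Hap164: 7
  Hap86 vs Hap84: 4
  Hap86 vs Hap243: 7
  Hap164 vs Hap84: 5
  Hap164 vs Hap243: 7
  Hap84 vs Hap243: 6
The smallest is 1, between Hap343 and Hap84.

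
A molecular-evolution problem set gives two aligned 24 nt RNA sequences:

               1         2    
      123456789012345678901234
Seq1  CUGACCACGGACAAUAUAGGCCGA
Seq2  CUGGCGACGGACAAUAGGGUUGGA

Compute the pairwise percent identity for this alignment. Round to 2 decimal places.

70.83%

Differing sites — 4:A/G; 6:C/G; 17:U/G; 18:A/G; 20:G/U; 21:C/U; 22:C/G.
17 of the 24 sites match, so the percent identity is 17/24 × 100 = 70.83%.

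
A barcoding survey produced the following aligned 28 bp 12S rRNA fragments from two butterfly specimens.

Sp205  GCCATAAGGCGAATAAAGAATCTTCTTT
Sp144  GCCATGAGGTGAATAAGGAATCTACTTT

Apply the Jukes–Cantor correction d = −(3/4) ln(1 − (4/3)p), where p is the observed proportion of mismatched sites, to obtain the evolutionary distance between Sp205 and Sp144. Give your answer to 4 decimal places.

Mismatches occur at site 6 (A/G), site 10 (C/T), site 17 (A/G), site 24 (T/A).
p = 4/28 = 0.142857.
d = −0.75 · ln(1 − (4/3)·0.142857) = −0.75 · ln(0.809524) = −0.75 · (-0.211309) = 0.1585.

0.1585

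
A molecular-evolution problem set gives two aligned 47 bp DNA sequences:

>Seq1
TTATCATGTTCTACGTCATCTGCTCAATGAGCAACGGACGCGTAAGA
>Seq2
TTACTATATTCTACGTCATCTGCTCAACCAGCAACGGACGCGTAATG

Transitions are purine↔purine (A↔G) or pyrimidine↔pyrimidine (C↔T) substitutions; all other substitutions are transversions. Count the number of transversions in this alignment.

2

Mismatches occur at site 4 (T/C, transition), site 5 (C/T, transition), site 8 (G/A, transition), site 28 (T/C, transition), site 29 (G/C, transversion), site 46 (G/T, transversion), site 47 (A/G, transition).
Of the 7 differences, 5 transitions and 2 transversions, so the answer is 2.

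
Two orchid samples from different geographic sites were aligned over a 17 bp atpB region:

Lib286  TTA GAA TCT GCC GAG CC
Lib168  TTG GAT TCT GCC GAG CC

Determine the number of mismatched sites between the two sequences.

Differing sites — 3:A/G; 6:A/T.
That gives 2 mismatches out of 17 aligned sites, so the Hamming distance is 2.

2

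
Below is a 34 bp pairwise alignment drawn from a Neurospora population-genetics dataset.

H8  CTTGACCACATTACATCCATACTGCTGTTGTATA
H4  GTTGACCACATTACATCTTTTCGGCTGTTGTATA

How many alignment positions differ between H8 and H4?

Mismatches occur at site 1 (C→G), site 18 (C→T), site 19 (A→T), site 21 (A→T), site 23 (T→G).
That gives 5 mismatches out of 34 aligned sites, so the Hamming distance is 5.

5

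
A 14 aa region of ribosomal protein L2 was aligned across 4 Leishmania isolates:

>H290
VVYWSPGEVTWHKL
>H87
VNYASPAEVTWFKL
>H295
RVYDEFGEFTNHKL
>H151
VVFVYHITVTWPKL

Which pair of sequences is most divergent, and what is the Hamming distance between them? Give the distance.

10

Pairwise Hamming distances:
  H290 vs H87: 4
  H290 vs H295: 6
  H290 vs H151: 7
  H87 vs H295: 9
  H87 vs H151: 8
  H295 vs H151: 10
The largest is 10, between H295 and H151.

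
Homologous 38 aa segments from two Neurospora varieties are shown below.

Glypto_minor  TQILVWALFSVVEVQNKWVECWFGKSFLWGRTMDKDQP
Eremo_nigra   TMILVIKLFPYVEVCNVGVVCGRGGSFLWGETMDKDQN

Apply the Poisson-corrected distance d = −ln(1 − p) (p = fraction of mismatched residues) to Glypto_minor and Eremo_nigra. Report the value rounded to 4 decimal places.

0.4595

Mismatches occur at site 2 (Q/M), site 6 (W/I), site 7 (A/K), site 10 (S/P), site 11 (V/Y), site 15 (Q/C), site 17 (K/V), site 18 (W/G), site 20 (E/V), site 22 (W/G), site 23 (F/R), site 25 (K/G), site 31 (R/E), site 38 (P/N).
p = 14/38 = 0.368421.
d = −ln(1 − 0.368421) = −ln(0.631579) = 0.4595.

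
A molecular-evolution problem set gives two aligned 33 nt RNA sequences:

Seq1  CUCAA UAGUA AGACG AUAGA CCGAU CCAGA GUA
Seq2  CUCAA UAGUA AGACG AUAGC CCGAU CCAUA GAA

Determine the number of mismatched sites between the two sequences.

3

The sequences differ at positions 20 (A/C), 29 (G/U), 32 (U/A).
That gives 3 mismatches out of 33 aligned sites, so the Hamming distance is 3.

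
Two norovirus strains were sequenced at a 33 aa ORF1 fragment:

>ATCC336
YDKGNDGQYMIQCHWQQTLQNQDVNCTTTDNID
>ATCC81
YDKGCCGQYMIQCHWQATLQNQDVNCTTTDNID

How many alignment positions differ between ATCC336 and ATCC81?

3

The sequences differ at positions 5 (N/C), 6 (D/C), 17 (Q/A).
That gives 3 mismatches out of 33 aligned sites, so the Hamming distance is 3.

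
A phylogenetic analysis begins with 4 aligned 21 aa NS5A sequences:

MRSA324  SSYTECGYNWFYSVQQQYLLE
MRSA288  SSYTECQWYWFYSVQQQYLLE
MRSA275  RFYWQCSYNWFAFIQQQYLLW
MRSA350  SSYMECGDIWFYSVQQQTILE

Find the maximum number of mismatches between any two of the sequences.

Pairwise Hamming distances:
  MRSA324 vs MRSA288: 3
  MRSA324 vs MRSA275: 9
  MRSA324 vs MRSA350: 5
  MRSA288 vs MRSA275: 11
  MRSA288 vs MRSA350: 6
  MRSA275 vs MRSA350: 13
The largest is 13, between MRSA275 and MRSA350.

13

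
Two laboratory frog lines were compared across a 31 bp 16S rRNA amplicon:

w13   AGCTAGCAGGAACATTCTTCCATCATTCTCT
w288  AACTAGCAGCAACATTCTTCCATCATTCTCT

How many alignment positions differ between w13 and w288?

2

Differing sites — 2:G/A; 10:G/C.
That gives 2 mismatches out of 31 aligned sites, so the Hamming distance is 2.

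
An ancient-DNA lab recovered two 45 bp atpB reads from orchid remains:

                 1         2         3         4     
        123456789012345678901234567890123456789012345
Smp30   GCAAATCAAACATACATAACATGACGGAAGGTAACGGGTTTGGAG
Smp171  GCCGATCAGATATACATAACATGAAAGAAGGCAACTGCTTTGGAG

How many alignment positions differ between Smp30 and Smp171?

9

The sequences differ at positions 3 (A/C), 4 (A/G), 9 (A/G), 11 (C/T), 25 (C/A), 26 (G/A), 32 (T/C), 36 (G/T), 38 (G/C).
That gives 9 mismatches out of 45 aligned sites, so the Hamming distance is 9.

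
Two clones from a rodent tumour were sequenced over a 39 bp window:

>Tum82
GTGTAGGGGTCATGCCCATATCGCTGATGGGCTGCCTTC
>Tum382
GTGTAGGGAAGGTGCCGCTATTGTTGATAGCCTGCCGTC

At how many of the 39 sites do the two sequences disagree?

Differing sites — 9:G/A; 10:T/A; 11:C/G; 12:A/G; 17:C/G; 18:A/C; 22:C/T; 24:C/T; 29:G/A; 31:G/C; 37:T/G.
That gives 11 mismatches out of 39 aligned sites, so the Hamming distance is 11.

11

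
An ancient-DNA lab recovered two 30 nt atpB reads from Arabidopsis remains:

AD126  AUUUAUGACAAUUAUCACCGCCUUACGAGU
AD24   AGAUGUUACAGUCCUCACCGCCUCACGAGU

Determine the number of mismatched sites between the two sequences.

8

Mismatches occur at site 2 (U/G), site 3 (U/A), site 5 (A/G), site 7 (G/U), site 11 (A/G), site 13 (U/C), site 14 (A/C), site 24 (U/C).
That gives 8 mismatches out of 30 aligned sites, so the Hamming distance is 8.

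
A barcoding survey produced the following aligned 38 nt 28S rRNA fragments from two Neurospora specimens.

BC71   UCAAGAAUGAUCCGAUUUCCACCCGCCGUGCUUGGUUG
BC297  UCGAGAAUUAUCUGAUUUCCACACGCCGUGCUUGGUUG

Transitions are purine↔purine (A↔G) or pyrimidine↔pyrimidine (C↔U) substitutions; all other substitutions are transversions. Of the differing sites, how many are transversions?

Differing sites — 3:A/G (Ti); 9:G/U (Tv); 13:C/U (Ti); 23:C/A (Tv).
Of the 4 differences, 2 transitions and 2 transversions, so the answer is 2.

2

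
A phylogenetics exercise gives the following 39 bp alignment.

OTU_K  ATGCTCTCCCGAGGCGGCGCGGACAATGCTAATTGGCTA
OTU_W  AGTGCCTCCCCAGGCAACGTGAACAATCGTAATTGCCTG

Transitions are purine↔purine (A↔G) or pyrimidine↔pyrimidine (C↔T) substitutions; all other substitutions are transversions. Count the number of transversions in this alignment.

Differing sites — 2:T/G (Tv); 3:G/T (Tv); 4:C/G (Tv); 5:T/C (Ti); 11:G/C (Tv); 16:G/A (Ti); 17:G/A (Ti); 20:C/T (Ti); 22:G/A (Ti); 28:G/C (Tv); 29:C/G (Tv); 36:G/C (Tv); 39:A/G (Ti).
Of the 13 differences, 6 transitions and 7 transversions, so the answer is 7.

7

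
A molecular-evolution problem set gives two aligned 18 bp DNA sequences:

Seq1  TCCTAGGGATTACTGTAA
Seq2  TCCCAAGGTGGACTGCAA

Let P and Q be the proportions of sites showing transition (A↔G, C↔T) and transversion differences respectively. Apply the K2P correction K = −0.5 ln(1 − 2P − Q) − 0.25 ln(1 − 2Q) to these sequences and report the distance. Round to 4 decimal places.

0.4479

Differing sites — 4:T/C (Ti); 6:G/A (Ti); 9:A/T (Tv); 10:T/G (Tv); 11:T/G (Tv); 16:T/C (Ti).
Of the 6 differences, 3 transitions and 3 transversions over 18 sites: P = 3/18 = 0.166667, Q = 3/18 = 0.166667.
d = −0.5·ln(0.499999) − 0.25·ln(0.666666) = −0.5·(-0.693149) − 0.25·(-0.405466) = 0.4479.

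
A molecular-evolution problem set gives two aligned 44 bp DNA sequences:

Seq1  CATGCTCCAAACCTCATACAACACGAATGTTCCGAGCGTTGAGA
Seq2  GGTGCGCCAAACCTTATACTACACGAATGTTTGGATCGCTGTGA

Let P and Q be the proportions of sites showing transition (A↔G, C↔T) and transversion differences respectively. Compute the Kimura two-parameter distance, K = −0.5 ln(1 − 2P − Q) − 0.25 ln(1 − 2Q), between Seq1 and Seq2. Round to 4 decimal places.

0.2711

Differing sites — 1:C/G (Tv); 2:A/G (Ti); 6:T/G (Tv); 15:C/T (Ti); 20:A/T (Tv); 32:C/T (Ti); 33:C/G (Tv); 36:G/T (Tv); 39:T/C (Ti); 42:A/T (Tv).
Of the 10 differences, 4 transitions and 6 transversions over 44 sites: P = 4/44 = 0.090909, Q = 6/44 = 0.136364.
d = −0.5·ln(0.681818) − 0.25·ln(0.727272) = −0.5·(-0.382993) − 0.25·(-0.318455) = 0.2711.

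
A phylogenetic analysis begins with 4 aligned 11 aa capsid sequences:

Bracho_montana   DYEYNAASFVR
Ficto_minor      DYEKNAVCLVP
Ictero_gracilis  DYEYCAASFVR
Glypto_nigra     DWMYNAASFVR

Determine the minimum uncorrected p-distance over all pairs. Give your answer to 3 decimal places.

Pairwise Hamming distances:
  Bracho_montana vs Ficto_minor: 5
  Bracho_montana vs Ictero_gracilis: 1
  Bracho_montana vs Glypto_nigra: 2
  Ficto_minor vs Ictero_gracilis: 6
  Ficto_minor vs Glypto_nigra: 7
  Ictero_gracilis vs Glypto_nigra: 3
The smallest is 1 mismatch, between Bracho_montana and Ictero_gracilis; p = 1/11 = 0.091.

0.091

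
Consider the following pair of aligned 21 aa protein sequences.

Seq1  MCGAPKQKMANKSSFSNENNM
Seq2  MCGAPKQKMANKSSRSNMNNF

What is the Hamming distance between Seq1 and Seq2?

The sequences differ at positions 15 (F/R), 18 (E/M), 21 (M/F).
That gives 3 mismatches out of 21 aligned sites, so the Hamming distance is 3.

3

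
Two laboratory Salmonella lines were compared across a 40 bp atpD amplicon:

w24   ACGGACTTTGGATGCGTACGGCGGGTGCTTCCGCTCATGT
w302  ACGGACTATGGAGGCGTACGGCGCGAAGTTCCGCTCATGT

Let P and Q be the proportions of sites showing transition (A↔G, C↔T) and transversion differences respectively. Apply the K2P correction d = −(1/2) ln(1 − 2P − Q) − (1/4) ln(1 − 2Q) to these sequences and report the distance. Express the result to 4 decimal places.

Mismatches occur at site 8 (T/A, transversion), site 13 (T/G, transversion), site 24 (G/C, transversion), site 26 (T/A, transversion), site 27 (G/A, transition), site 28 (C/G, transversion).
Of the 6 differences, 1 transition and 5 transversions over 40 sites: P = 1/40 = 0.025000, Q = 5/40 = 0.125000.
d = −0.5·ln(0.825000) − 0.25·ln(0.750000) = −0.5·(-0.192372) − 0.25·(-0.287682) = 0.1681.

0.1681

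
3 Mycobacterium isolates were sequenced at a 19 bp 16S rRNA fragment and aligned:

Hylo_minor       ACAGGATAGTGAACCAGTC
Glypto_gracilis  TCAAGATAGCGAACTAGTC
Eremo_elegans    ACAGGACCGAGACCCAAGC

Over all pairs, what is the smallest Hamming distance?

Pairwise Hamming distances:
  Hylo_minor vs Glypto_gracilis: 4
  Hylo_minor vs Eremo_elegans: 6
  Glypto_gracilis vs Eremo_elegans: 9
The smallest is 4, between Hylo_minor and Glypto_gracilis.

4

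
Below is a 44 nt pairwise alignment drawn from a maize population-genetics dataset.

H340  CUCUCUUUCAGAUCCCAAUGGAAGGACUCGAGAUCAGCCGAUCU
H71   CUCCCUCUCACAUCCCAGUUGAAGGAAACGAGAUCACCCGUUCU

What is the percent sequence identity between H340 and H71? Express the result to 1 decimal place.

79.5%

Mismatches occur at site 4 (U↔C), site 7 (U↔C), site 11 (G↔C), site 18 (A↔G), site 20 (G↔U), site 27 (C↔A), site 28 (U↔A), site 37 (G↔C), site 41 (A↔U).
35 of the 44 sites match, so the percent identity is 35/44 × 100 = 79.5%.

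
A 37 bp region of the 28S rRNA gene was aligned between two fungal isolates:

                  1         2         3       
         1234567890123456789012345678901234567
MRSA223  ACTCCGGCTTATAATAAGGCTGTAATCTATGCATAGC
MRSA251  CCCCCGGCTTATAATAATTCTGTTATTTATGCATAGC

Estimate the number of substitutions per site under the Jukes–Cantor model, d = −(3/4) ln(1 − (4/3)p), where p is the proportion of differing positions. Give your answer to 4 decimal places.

Differing sites — 1:A/C; 3:T/C; 18:G/T; 19:G/T; 24:A/T; 27:C/T.
p = 6/37 = 0.162162.
d = −0.75 · ln(1 − (4/3)·0.162162) = −0.75 · ln(0.783784) = −0.75 · (-0.243622) = 0.1827.

0.1827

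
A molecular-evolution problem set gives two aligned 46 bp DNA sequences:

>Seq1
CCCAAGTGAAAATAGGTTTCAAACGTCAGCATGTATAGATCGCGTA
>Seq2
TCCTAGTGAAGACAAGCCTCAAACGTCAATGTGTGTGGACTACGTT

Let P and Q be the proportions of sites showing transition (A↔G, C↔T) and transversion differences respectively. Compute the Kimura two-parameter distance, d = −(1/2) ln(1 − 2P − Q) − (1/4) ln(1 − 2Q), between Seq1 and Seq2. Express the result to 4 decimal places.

0.5508

The sequences differ at positions 1 (C/T, transition), 4 (A/T, transversion), 11 (A/G, transition), 13 (T/C, transition), 15 (G/A, transition), 17 (T/C, transition), 18 (T/C, transition), 29 (G/A, transition), 30 (C/T, transition), 31 (A/G, transition), 35 (A/G, transition), 37 (A/G, transition), 40 (T/C, transition), 41 (C/T, transition), 42 (G/A, transition), 46 (A/T, transversion).
Of the 16 differences, 14 transitions and 2 transversions over 46 sites: P = 14/46 = 0.304348, Q = 2/46 = 0.043478.
d = −0.5·ln(0.347826) − 0.25·ln(0.913044) = −0.5·(-1.056053) − 0.25·(-0.090971) = 0.5508.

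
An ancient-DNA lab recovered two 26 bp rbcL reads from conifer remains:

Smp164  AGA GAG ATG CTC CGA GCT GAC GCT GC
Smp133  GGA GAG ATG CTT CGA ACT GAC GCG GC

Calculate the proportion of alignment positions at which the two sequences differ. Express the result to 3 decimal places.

Mismatches occur at site 1 (A↔G), site 12 (C↔T), site 16 (G↔A), site 24 (T↔G).
There are 4 differences over 26 sites, so p = 4/26 = 0.154.

0.154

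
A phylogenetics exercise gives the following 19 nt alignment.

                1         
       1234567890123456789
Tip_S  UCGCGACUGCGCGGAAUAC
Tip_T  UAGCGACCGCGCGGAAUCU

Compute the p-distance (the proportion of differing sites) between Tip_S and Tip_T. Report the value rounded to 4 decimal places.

Mismatches occur at site 2 (C↔A), site 8 (U↔C), site 18 (A↔C), site 19 (C↔U).
There are 4 differences over 19 sites, so p = 4/19 = 0.2105.

0.2105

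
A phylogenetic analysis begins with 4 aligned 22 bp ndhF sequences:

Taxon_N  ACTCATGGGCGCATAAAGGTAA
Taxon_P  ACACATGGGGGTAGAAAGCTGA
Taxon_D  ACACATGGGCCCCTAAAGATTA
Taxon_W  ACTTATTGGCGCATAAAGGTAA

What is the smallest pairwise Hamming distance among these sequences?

2

Pairwise Hamming distances:
  Taxon_N vs Taxon_P: 6
  Taxon_N vs Taxon_D: 5
  Taxon_N vs Taxon_W: 2
  Taxon_P vs Taxon_D: 7
  Taxon_P vs Taxon_W: 8
  Taxon_D vs Taxon_W: 7
The smallest is 2, between Taxon_N and Taxon_W.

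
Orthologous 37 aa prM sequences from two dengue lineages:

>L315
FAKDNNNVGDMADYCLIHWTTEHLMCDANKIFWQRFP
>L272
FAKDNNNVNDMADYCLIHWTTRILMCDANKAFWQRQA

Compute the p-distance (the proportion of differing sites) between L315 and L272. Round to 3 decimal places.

0.162

Mismatches occur at site 9 (G↔N), site 22 (E↔R), site 23 (H↔I), site 31 (I↔A), site 36 (F↔Q), site 37 (P↔A).
There are 6 differences over 37 sites, so p = 6/37 = 0.162.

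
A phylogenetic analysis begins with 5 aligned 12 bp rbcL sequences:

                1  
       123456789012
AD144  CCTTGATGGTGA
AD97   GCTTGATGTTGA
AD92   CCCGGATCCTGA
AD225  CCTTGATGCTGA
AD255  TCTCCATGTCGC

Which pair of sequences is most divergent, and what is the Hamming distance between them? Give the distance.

8

Pairwise Hamming distances:
  AD144 vs AD97: 2
  AD144 vs AD92: 4
  AD144 vs AD225: 1
  AD144 vs AD255: 6
  AD97 vs AD92: 5
  AD97 vs AD225: 2
  AD97 vs AD255: 5
  AD92 vs AD225: 3
  AD92 vs AD255: 8
  AD225 vs AD255: 6
The largest is 8, between AD92 and AD255.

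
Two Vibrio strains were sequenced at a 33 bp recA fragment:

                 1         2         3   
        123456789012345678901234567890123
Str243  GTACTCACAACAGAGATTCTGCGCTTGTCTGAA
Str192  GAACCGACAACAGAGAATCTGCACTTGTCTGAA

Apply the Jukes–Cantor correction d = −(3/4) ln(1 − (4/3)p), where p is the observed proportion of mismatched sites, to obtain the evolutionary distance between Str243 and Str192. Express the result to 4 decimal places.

Mismatches occur at site 2 (T↔A), site 5 (T↔C), site 6 (C↔G), site 17 (T↔A), site 23 (G↔A).
p = 5/33 = 0.151515.
d = −0.75 · ln(1 − (4/3)·0.151515) = −0.75 · ln(0.797980) = −0.75 · (-0.225672) = 0.1693.

0.1693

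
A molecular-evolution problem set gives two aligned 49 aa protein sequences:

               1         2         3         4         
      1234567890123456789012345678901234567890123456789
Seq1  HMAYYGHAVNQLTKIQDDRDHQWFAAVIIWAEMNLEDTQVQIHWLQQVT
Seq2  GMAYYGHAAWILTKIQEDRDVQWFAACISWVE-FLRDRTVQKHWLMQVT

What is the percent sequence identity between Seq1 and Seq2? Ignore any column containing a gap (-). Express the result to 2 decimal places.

Excluding the 1 gap column leaves 48 comparable sites.
Differing sites — 1:H/G; 9:V/A; 10:N/W; 11:Q/I; 17:D/E; 21:H/V; 27:V/C; 29:I/S; 31:A/V; 34:N/F; 36:E/R; 38:T/R; 39:Q/T; 42:I/K; 46:Q/M.
33 of the 48 comparable sites match, so the percent identity is 33/48 × 100 = 68.75%.

68.75%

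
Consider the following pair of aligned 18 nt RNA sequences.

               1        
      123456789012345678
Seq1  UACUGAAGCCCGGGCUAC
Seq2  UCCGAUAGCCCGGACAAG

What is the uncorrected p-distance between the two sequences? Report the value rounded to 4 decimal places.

The sequences differ at positions 2 (A/C), 4 (U/G), 5 (G/A), 6 (A/U), 14 (G/A), 16 (U/A), 18 (C/G).
There are 7 differences over 18 sites, so p = 7/18 = 0.3889.

0.3889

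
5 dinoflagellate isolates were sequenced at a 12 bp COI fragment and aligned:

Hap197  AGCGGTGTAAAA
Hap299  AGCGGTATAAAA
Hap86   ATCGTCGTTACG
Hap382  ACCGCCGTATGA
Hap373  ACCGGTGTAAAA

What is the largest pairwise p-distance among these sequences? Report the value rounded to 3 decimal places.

0.583

Pairwise Hamming distances:
  Hap197 vs Hap299: 1
  Hap197 vs Hap86: 6
  Hap197 vs Hap382: 5
  Hap197 vs Hap373: 1
  Hap299 vs Hap86: 7
  Hap299 vs Hap382: 6
  Hap299 vs Hap373: 2
  Hap86 vs Hap382: 6
  Hap86 vs Hap373: 6
  Hap382 vs Hap373: 4
The largest is 7 mismatches, between Hap299 and Hap86; p = 7/12 = 0.583.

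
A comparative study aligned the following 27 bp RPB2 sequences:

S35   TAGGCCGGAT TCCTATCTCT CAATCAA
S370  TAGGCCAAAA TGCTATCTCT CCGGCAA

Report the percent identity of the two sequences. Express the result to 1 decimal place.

The sequences differ at positions 7 (G/A), 8 (G/A), 10 (T/A), 12 (C/G), 22 (A/C), 23 (A/G), 24 (T/G).
20 of the 27 sites match, so the percent identity is 20/27 × 100 = 74.1%.

74.1%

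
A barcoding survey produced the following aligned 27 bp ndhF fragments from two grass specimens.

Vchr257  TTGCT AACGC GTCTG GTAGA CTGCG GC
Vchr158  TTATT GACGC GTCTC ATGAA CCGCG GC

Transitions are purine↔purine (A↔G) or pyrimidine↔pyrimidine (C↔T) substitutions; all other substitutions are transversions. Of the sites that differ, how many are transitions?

The sequences differ at positions 3 (G/A, transition), 4 (C/T, transition), 6 (A/G, transition), 15 (G/C, transversion), 16 (G/A, transition), 18 (A/G, transition), 19 (G/A, transition), 22 (T/C, transition).
Of the 8 differences, 7 transitions and 1 transversion, so the answer is 7.

7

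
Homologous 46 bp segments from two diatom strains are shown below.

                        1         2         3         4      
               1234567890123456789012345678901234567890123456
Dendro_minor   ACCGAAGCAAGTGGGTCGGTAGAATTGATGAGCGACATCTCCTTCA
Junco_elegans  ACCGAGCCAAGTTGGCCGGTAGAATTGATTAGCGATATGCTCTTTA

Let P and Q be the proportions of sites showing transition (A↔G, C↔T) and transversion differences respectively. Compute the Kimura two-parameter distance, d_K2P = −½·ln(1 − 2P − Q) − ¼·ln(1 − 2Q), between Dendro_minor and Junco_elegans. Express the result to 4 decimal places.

Differing sites — 6:A/G (Ti); 7:G/C (Tv); 13:G/T (Tv); 16:T/C (Ti); 30:G/T (Tv); 36:C/T (Ti); 39:C/G (Tv); 40:T/C (Ti); 41:C/T (Ti); 45:C/T (Ti).
Of the 10 differences, 6 transitions and 4 transversions over 46 sites: P = 6/46 = 0.130435, Q = 4/46 = 0.086957.
d = −0.5·ln(0.652173) − 0.25·ln(0.826086) = −0.5·(-0.427445) − 0.25·(-0.191056) = 0.2615.

0.2615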